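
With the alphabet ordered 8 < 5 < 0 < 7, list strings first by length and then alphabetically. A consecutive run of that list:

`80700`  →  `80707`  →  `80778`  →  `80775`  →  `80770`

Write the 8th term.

Stepping forward 3 times from 80770: 80770 → 80777 → 87888, then the target.

87885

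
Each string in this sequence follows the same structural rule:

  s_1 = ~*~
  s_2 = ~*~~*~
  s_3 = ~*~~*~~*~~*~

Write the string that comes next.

s(k+1) = s(k)·s(k) — each term doubles the last.
Doubling ~*~~*~~*~~*~:

~*~~*~~*~~*~~*~~*~~*~~*~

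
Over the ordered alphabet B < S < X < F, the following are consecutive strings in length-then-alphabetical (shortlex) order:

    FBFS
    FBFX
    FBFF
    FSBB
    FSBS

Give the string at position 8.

Stepping forward 3 times from FSBS: FSBS → FSBX → FSBF, then the target.

FSSB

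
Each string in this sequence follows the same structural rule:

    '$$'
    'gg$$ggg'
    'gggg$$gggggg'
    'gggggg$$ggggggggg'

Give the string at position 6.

Every step adds gg to the front and ggg to the end of the previous string.
From gggggg$$ggggggggg, 2 further steps: gggggg$$ggggggggg → gggggggg$$gggggggggggg → (answer).

gggggggggg$$ggggggggggggggg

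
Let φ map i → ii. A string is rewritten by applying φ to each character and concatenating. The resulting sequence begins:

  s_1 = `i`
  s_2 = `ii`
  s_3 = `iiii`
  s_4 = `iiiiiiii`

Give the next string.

iiiiiiiiiiiiiiii

Rewriting each symbol of iiiiiiii: i→ii, i→ii, i→ii, i→ii, i→ii, i→ii, i→ii, i→ii, which concatenates to ii ii ii ii ii ii ii ii.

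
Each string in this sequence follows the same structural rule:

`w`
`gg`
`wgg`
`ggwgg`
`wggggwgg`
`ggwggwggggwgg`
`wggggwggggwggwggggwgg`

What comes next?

ggwggwggggwggwggggwggggwggwggggwgg

Each term (from the third on) is the two preceding terms concatenated in order: term 3 = w·gg = wgg.
The next term joins ggwggwggggwgg and wggggwggggwggwggggwgg.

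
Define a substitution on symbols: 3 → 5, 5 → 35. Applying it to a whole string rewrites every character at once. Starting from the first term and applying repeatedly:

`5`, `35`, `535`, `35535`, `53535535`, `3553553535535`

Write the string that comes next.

Applying the rule to each of the 13 symbols of 3553553535535 gives the pieces 5 35 35 5 35 35 5 35 5 35 35 5 35, which concatenate to the answer.

535355353553553535535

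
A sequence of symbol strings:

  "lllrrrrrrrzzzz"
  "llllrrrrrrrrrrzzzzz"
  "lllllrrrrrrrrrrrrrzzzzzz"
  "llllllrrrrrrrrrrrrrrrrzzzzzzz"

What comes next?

lllllllrrrrrrrrrrrrrrrrrrrzzzzzzzz

The n-th term is n+1 l's then 3n+1 r's then n+2 z's, where the shown terms are n = 2, 3, 4, 5.
At n = 6 the blocks have lengths 7, 19, 8.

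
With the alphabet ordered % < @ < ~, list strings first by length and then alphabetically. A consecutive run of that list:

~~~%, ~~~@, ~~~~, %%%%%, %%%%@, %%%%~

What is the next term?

%%%@%

The successor of %%%%~ increments the rightmost position that isn't already ~ and resets every position after it to %.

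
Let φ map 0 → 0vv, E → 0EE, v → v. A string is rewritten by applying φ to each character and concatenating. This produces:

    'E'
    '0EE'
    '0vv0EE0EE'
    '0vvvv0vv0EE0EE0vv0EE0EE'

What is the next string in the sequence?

0vvvvvv0vvvv0vv0EE0EE0vv0EE0EE0vvvv0vv0EE0EE0vv0EE0EE

Replace each of the 23 characters of 0vvvv0vv0EE0EE0vv0EE0EE in place — 0vv v v v v 0vv v v 0vv 0EE 0EE 0vv 0EE 0EE 0vv v v 0vv 0EE 0EE 0vv 0EE 0EE — and concatenate.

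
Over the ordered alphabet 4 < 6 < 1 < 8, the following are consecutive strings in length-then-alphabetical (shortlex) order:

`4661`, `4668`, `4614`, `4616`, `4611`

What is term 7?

Stepping forward 2 times from 4611: 4611 → 4618, then the target.

4684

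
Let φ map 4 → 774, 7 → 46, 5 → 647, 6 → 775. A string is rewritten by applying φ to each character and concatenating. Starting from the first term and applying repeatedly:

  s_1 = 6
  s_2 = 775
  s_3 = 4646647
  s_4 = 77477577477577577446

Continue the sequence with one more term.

Applying the rule to each of the 20 symbols of 77477577477577577446 gives the pieces 46 46 774 46 46 647 46 46 774 46 46 647 46 46 647 46 46 774 774 775, which concatenate to the answer.

464677446466474646774464664746466474646774774775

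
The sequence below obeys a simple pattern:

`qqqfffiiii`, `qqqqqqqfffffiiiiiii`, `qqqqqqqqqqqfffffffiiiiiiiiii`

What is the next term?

Each string has the form q^{4n-1} f^{2n+1} i^{3n+1} (n = 1, 2, …).
For the next term, n = 4, so the run lengths are 15, 9, 13.

qqqqqqqqqqqqqqqfffffffffiiiiiiiiiiiii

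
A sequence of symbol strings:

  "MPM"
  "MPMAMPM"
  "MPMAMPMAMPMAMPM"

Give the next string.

MPMAMPMAMPMAMPMAMPMAMPMAMPMAMPM

Each string is two copies of the previous one joined by 'A'.
So the next term is two copies of MPMAMPMAMPMAMPM with 'A' between the halves.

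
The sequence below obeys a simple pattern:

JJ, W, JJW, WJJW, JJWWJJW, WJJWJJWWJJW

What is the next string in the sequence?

Each term (from the third on) is the two preceding terms concatenated in order: term 3 = JJ·W = JJW.
The next term joins JJWWJJW and WJJWJJWWJJW.

JJWWJJWWJJWJJWWJJW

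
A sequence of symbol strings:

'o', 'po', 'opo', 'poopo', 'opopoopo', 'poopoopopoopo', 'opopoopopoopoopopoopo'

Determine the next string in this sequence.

Each term (from the third on) is the two preceding terms concatenated in order: term 3 = o·po = opo.
Continuing: poopoopopoopo · opopoopopoopoopopoopo gives term 8.

poopoopopoopoopopoopopoopoopopoopo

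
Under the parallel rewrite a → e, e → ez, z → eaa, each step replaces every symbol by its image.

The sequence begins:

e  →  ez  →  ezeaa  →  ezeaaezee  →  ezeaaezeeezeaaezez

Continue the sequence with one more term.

ezeaaezeeezeaaezezezeaaezeeezeaaezeaa

Applying the rule to each of the 18 symbols of ezeaaezeeezeaaezez gives the pieces ez eaa ez e e ez eaa ez ez ez eaa ez e e ez eaa ez eaa, which concatenate to the answer.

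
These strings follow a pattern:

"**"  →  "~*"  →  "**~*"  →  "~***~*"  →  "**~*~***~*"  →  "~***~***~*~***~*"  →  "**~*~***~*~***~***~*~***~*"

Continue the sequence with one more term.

~***~***~*~***~***~*~***~*~***~***~*~***~*

Each term (from the third on) is the two preceding terms concatenated in order: term 3 = **·~* = **~*.
Continuing: ~***~***~*~***~* · **~*~***~*~***~***~*~***~* gives term 8.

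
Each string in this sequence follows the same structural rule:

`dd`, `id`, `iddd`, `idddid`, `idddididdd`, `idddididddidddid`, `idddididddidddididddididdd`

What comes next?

idddididddidddididddididddidddididddidddid

This is a Fibonacci-style word recurrence s(k) = s(k−1)·s(k−2): e.g. id·dd = iddd.
Continuing: idddididddidddididddididdd · idddididddidddid gives term 8.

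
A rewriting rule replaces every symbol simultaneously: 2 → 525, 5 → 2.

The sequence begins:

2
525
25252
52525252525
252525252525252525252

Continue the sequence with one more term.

5252525252525252525252525252525252525252525

Applying the rule to each of the 21 symbols of 252525252525252525252 gives the pieces 525 2 525 2 525 2 525 2 525 2 525 2 525 2 525 2 525 2 525 2 525, which concatenate to the answer.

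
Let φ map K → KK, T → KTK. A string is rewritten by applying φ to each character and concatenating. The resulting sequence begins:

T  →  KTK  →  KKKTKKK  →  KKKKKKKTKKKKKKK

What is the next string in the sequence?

Replace each of the 15 characters of KKKKKKKTKKKKKKK in place — KK KK KK KK KK KK KK KTK KK KK KK KK KK KK KK — and concatenate.

KKKKKKKKKKKKKKKTKKKKKKKKKKKKKKK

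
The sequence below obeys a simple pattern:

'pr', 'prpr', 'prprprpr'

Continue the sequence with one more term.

prprprprprprprpr

s(k+1) = s(k)·s(k) — each term doubles the last.
So the next term is two copies of prprprpr.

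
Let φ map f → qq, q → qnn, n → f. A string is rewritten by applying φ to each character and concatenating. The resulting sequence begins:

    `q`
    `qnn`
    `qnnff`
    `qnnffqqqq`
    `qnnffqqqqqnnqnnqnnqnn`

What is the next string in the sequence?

Rewriting the 21 symbols of qnnffqqqqqnnqnnqnnqnn one by one yields qnn f f qq qq qnn qnn qnn qnn qnn f f qnn f f qnn f f qnn f f; concatenated:

qnnffqqqqqnnqnnqnnqnnqnnffqnnffqnnffqnnff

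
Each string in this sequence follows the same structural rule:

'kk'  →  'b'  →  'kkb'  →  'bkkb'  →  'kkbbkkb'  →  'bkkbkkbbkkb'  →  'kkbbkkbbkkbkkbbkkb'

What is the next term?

From term 3 onward, concatenate the second-to-last term with the last: kk·b = kkb, b·kkb = bkkb, …
The next term joins bkkbkkbbkkb and kkbbkkbbkkbkkbbkkb.

bkkbkkbbkkbkkbbkkbbkkbkkbbkkb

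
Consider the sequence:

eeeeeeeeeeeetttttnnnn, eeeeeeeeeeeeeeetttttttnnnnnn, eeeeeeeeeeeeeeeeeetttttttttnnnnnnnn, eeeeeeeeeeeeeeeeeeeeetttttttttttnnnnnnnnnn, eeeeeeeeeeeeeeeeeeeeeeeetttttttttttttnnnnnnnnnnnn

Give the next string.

Each string has the form e^{3n+3} t^{2n-1} n^{2n-2}, where the shown terms are n = 3, 4, 5, 6, 7.
For the next term, n = 8, so the run lengths are 27, 15, 14.

eeeeeeeeeeeeeeeeeeeeeeeeeeetttttttttttttttnnnnnnnnnnnnnn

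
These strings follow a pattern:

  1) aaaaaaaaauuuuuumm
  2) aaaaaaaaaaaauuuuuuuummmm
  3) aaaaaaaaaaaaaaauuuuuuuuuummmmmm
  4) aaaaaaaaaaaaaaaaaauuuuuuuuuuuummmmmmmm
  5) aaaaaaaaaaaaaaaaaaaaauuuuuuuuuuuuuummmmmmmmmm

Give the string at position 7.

The n-th term is 3n+3 a's then 2n+2 u's then 2n-2 m's, where the shown terms are n = 2, 3, 4, 5, 6.
Setting n = 8 gives 27, 18, 14 characters in each block.

aaaaaaaaaaaaaaaaaaaaaaaaaaauuuuuuuuuuuuuuuuuummmmmmmmmmmmmm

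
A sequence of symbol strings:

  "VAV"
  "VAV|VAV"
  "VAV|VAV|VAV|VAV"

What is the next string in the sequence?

Each string is two copies of the previous one joined by '|'.
Doubling VAV|VAV|VAV|VAV with '|' between the halves:

VAV|VAV|VAV|VAV|VAV|VAV|VAV|VAV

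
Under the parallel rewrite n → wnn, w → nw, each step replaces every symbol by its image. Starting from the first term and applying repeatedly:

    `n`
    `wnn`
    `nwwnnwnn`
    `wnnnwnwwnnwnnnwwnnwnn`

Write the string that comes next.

Rewriting the 21 symbols of wnnnwnwwnnwnnnwwnnwnn one by one yields nw wnn wnn wnn nw wnn nw nw wnn wnn nw wnn wnn wnn nw nw wnn wnn nw wnn wnn; concatenated:

nwwnnwnnwnnnwwnnnwnwwnnwnnnwwnnwnnwnnnwnwwnnwnnnwwnnwnn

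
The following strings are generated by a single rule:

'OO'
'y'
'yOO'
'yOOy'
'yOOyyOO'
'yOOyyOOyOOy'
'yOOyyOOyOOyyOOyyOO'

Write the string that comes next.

This is a Fibonacci-style word recurrence s(k) = s(k−1)·s(k−2): e.g. y·OO = yOO.
So term 8 is yOOyyOOyOOyyOOyyOO·yOOyyOOyOOy.

yOOyyOOyOOyyOOyyOOyOOyyOOyOOy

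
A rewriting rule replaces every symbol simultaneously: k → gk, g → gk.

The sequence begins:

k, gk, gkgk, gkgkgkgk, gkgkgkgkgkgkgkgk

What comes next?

gkgkgkgkgkgkgkgkgkgkgkgkgkgkgkgk

φ(gkgkgkgkgkgkgkgk) expands symbol-by-symbol to gk gk gk gk gk gk gk gk gk gk gk gk gk gk gk gk; joining the 16 pieces gives the next term.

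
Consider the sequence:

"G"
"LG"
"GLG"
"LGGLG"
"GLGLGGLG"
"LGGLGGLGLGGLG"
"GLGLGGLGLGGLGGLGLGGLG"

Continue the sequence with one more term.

LGGLGGLGLGGLGGLGLGGLGLGGLGGLGLGGLG

Each term (from the third on) is the two preceding terms concatenated in order: term 3 = G·LG = GLG.
The next term joins LGGLGGLGLGGLG and GLGLGGLGLGGLGGLGLGGLG.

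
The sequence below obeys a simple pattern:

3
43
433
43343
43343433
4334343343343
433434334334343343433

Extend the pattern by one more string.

4334343343343433434334334343343343

From term 3 onward, concatenate the last term with the second-to-last: 43·3 = 433, 433·43 = 43343, …
Continuing: 433434334334343343433 · 4334343343343 gives term 8.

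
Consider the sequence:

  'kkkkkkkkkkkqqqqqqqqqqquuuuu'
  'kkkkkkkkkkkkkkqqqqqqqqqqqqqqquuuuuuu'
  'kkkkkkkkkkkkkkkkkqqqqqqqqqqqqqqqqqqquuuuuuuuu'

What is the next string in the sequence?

kkkkkkkkkkkkkkkkkkkkqqqqqqqqqqqqqqqqqqqqqqquuuuuuuuuuu

Term n consists of 3n+2 k's, followed by 4n-1 q's, followed by 2n-1 u's, where the shown terms are n = 3, 4, 5.
For the next term, n = 6, so the run lengths are 20, 23, 11.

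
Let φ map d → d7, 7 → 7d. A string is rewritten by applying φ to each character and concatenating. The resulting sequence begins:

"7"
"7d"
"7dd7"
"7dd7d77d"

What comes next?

Rewriting each symbol of 7dd7d77d: 7→7d, d→d7, d→d7, 7→7d, d→d7, 7→7d, 7→7d, d→d7, which concatenates to 7d d7 d7 7d d7 7d 7d d7.

7dd7d77dd77d7dd7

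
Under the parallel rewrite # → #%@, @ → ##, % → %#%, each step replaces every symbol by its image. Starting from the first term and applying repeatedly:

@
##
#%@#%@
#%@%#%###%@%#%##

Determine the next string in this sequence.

Rewriting the 16 symbols of #%@%#%###%@%#%## one by one yields #%@ %#% ## %#% #%@ %#% #%@ #%@ #%@ %#% ## %#% #%@ %#% #%@ #%@; concatenated:

#%@%#%##%#%#%@%#%#%@#%@#%@%#%##%#%#%@%#%#%@#%@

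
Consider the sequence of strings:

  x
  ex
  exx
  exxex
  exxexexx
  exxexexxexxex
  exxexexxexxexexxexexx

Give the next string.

exxexexxexxexexxexexxexxexexxexxex

Each term (from the third on) is the previous term followed by the one before it: term 3 = ex·x = exx.
The next term joins exxexexxexxexexxexexx and exxexexxexxex.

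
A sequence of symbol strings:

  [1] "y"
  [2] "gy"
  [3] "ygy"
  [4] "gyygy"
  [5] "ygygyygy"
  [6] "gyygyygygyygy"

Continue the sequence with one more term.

ygygyygygyygyygygyygy

This is a Fibonacci-style word recurrence s(k) = s(k−2)·s(k−1): e.g. y·gy = ygy.
Continuing: ygygyygy · gyygyygygyygy gives term 7.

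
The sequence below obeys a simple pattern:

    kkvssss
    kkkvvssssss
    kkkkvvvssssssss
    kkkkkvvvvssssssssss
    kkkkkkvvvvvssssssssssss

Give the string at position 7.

kkkkkkkkvvvvvvvssssssssssssssss

Reading off run lengths: k runs 2, 3, 4, 5, 6; v runs 1, 2, 3, 4, 5; s runs 4, 6, 8, 10, 12 — each is linear in n, where the shown terms are n = 2, 3, 4, 5, 6.
Setting n = 8 gives 8, 7, 16 characters in each block.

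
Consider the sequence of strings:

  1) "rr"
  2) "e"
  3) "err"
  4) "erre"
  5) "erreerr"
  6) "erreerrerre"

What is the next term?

erreerrerreerreerr

This is a Fibonacci-style word recurrence s(k) = s(k−1)·s(k−2): e.g. e·rr = err.
Continuing: erreerrerre · erreerr gives term 7.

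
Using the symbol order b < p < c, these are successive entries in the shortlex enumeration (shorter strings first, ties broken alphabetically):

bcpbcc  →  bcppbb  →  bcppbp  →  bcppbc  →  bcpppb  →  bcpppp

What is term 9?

Advancing 3 positions from bcpppp through bcpppp → bcpppc → bcppcb reaches term 9.

bcppcp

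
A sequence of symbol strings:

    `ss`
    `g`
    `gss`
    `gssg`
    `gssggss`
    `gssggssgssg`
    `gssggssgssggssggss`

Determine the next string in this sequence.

gssggssgssggssggssgssggssgssg

Each term (from the third on) is the previous term followed by the one before it: term 3 = g·ss = gss.
The next term joins gssggssgssggssggss and gssggssgssg.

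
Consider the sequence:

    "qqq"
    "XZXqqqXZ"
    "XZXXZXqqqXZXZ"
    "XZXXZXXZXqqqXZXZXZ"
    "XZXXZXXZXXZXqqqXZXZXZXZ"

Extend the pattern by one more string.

s(k+1) = XZX·s(k)·XZ, so each term gains XZX as a prefix and XZ as a suffix.
One more step from XZXXZXXZXXZXqqqXZXZXZXZ gives the answer.

XZXXZXXZXXZXXZXqqqXZXZXZXZXZ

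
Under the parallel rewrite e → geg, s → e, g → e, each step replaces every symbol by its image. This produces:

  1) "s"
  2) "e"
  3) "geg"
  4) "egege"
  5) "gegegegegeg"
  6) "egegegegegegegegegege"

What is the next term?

gegegegegegegegegegegegegegegegegegegegegeg

Applying the rule to each of the 21 symbols of egegegegegegegegegege gives the pieces geg e geg e geg e geg e geg e geg e geg e geg e geg e geg e geg, which concatenate to the answer.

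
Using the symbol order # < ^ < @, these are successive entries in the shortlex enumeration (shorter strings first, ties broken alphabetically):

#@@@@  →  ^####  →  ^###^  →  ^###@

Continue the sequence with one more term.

Treat ^###@ as a base-3 numeral over the given alphabet and add one, carrying through any trailing @'s.

^##^#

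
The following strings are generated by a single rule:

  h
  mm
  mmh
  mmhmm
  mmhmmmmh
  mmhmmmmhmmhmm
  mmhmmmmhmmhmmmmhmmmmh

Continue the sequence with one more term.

mmhmmmmhmmhmmmmhmmmmhmmhmmmmhmmhmm

Each term (from the third on) is the previous term followed by the one before it: term 3 = mm·h = mmh.
Continuing: mmhmmmmhmmhmmmmhmmmmh · mmhmmmmhmmhmm gives term 8.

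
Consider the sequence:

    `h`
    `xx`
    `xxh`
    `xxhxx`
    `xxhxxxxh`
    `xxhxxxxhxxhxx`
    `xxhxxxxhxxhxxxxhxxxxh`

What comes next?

xxhxxxxhxxhxxxxhxxxxhxxhxxxxhxxhxx

From term 3 onward, concatenate the last term with the second-to-last: xx·h = xxh, xxh·xx = xxhxx, …
The next term joins xxhxxxxhxxhxxxxhxxxxh and xxhxxxxhxxhxx.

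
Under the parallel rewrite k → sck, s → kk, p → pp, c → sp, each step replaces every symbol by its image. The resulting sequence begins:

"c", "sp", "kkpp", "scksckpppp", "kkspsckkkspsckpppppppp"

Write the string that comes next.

Replace each of the 22 characters of kkspsckkkspsckpppppppp in place — sck sck kk pp kk sp sck sck sck kk pp kk sp sck pp pp pp pp pp pp pp pp — and concatenate.

scksckkkppkkspsckscksckkkppkkspsckpppppppppppppppp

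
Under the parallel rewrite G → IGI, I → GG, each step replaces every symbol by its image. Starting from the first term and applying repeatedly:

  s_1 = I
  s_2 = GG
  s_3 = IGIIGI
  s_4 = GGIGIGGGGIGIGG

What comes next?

Applying the rule to each of the 14 symbols of GGIGIGGGGIGIGG gives the pieces IGI IGI GG IGI GG IGI IGI IGI IGI GG IGI GG IGI IGI, which concatenate to the answer.

IGIIGIGGIGIGGIGIIGIIGIIGIGGIGIGGIGIIGI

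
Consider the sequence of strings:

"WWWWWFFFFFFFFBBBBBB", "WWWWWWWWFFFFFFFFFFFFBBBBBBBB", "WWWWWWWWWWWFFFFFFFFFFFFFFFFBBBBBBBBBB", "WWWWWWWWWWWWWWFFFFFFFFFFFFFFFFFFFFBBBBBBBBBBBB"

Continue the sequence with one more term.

WWWWWWWWWWWWWWWWWFFFFFFFFFFFFFFFFFFFFFFFFBBBBBBBBBBBBBB

The n-th term is 3n-1 W's then 4n F's then 2n+2 B's, where the shown terms are n = 2, 3, 4, 5.
At n = 6 the blocks have lengths 17, 24, 14.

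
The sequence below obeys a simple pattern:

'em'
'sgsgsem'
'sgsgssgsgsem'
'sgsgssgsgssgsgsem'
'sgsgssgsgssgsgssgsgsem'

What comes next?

Each term is the previous one with sgsgs prepended.
One more step from sgsgssgsgssgsgssgsgsem gives the answer.

sgsgssgsgssgsgssgsgssgsgsem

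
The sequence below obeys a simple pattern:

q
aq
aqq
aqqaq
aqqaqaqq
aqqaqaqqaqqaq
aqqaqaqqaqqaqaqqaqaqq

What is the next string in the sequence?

From term 3 onward, concatenate the last term with the second-to-last: aq·q = aqq, aqq·aq = aqqaq, …
The next term joins aqqaqaqqaqqaqaqqaqaqq and aqqaqaqqaqqaq.

aqqaqaqqaqqaqaqqaqaqqaqqaqaqqaqqaq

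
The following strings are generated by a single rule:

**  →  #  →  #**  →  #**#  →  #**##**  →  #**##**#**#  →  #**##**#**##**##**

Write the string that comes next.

Each term (from the third on) is the previous term followed by the one before it: term 3 = #·** = #**.
Continuing: #**##**#**##**##** · #**##**#**# gives term 8.

#**##**#**##**##**#**##**#**#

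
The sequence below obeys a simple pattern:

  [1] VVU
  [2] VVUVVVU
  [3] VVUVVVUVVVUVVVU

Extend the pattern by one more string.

s(k+1) = s(k)·V·s(k) — each term doubles the last with 'V' between the halves.
Doubling VVUVVVUVVVUVVVU with 'V' between the halves:

VVUVVVUVVVUVVVUVVVUVVVUVVVUVVVU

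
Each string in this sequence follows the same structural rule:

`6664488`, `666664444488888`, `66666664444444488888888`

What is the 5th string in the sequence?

666666666664444444444444488888888888888

Reading off run lengths: 6 runs 3, 5, 7; 4 runs 2, 5, 8; 8 runs 2, 5, 8 — each is linear in n (n = 1, 2, …).
For term 5, n = 5, so the run lengths are 11, 14, 14.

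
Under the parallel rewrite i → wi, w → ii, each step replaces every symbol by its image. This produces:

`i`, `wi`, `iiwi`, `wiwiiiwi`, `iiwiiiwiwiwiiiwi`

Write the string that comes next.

Rewriting the 16 symbols of iiwiiiwiwiwiiiwi one by one yields wi wi ii wi wi wi ii wi ii wi ii wi wi wi ii wi; concatenated:

wiwiiiwiwiwiiiwiiiwiiiwiwiwiiiwi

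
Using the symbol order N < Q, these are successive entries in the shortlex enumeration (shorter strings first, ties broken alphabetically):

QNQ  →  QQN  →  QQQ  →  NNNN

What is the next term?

NNNQ

The successor of NNNN increments the rightmost position that isn't already Q and resets every position after it to N.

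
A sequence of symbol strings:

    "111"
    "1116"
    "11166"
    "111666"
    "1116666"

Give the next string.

Every step adds 6 to the end: s(k+1) = s(k)·6.
Applying this once more to 1116666:

11166666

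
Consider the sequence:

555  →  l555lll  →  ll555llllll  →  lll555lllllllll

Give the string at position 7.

s(k+1) = l·s(k)·lll, so each term gains l as a prefix and lll as a suffix.
From lll555lllllllll, 3 further steps: lll555lllllllll → llll555llllllllllll → lllll555lllllllllllllll → (answer).

llllll555llllllllllllllllll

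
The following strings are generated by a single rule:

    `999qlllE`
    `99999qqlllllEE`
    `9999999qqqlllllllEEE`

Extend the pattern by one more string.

999999999qqqqlllllllllEEEE

Reading off run lengths: 9 runs 3, 5, 7; q runs 1, 2, 3; l runs 3, 5, 7; E runs 1, 2, 3 — each is linear in n (n = 1, 2, …).
For the next term, n = 4, so the run lengths are 9, 4, 9, 4.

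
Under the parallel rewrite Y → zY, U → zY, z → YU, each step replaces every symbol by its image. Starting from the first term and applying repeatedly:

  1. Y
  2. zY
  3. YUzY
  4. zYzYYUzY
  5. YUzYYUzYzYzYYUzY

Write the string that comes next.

φ(YUzYYUzYzYzYYUzY) expands symbol-by-symbol to zY zY YU zY zY zY YU zY YU zY YU zY zY zY YU zY; joining the 16 pieces gives the next term.

zYzYYUzYzYzYYUzYYUzYYUzYzYzYYUzY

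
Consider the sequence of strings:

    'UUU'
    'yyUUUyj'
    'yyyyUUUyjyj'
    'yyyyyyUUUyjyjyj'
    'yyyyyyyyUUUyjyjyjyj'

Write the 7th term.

yyyyyyyyyyyyUUUyjyjyjyjyjyj

Every step adds yy to the front and yj to the end of the previous string.
From yyyyyyyyUUUyjyjyjyj, 2 further steps: yyyyyyyyUUUyjyjyjyj → yyyyyyyyyyUUUyjyjyjyjyj → (answer).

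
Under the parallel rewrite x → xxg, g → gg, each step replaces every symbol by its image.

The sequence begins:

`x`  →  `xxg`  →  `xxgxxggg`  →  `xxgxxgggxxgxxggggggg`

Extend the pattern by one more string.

Replace each of the 20 characters of xxgxxgggxxgxxggggggg in place — xxg xxg gg xxg xxg gg gg gg xxg xxg gg xxg xxg gg gg gg gg gg gg gg — and concatenate.

xxgxxgggxxgxxgggggggxxgxxgggxxgxxggggggggggggggg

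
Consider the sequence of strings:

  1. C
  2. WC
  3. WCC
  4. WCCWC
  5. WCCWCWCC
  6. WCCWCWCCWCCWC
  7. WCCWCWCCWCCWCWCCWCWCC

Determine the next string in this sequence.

This is a Fibonacci-style word recurrence s(k) = s(k−1)·s(k−2): e.g. WC·C = WCC.
Continuing: WCCWCWCCWCCWCWCCWCWCC · WCCWCWCCWCCWC gives term 8.

WCCWCWCCWCCWCWCCWCWCCWCCWCWCCWCCWC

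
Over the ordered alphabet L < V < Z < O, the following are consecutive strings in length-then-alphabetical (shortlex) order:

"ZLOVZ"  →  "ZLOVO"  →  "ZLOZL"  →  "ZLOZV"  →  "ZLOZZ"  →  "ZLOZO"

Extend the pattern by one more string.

Find the rightmost character of ZLOZO below O, bump it to the next letter, and reset everything to its right to L.

ZLOOL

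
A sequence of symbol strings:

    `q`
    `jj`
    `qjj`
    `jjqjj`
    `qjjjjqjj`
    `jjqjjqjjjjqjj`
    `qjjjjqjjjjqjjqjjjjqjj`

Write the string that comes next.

This is a Fibonacci-style word recurrence s(k) = s(k−2)·s(k−1): e.g. q·jj = qjj.
So term 8 is jjqjjqjjjjqjj·qjjjjqjjjjqjjqjjjjqjj.

jjqjjqjjjjqjjqjjjjqjjjjqjjqjjjjqjj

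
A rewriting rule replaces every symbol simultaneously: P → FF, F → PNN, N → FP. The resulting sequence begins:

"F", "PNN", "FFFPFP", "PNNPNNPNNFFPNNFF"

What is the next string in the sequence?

FFFPFPFFFPFPFFFPFPPNNPNNFFFPFPPNNPNN

Replace each of the 16 characters of PNNPNNPNNFFPNNFF in place — FF FP FP FF FP FP FF FP FP PNN PNN FF FP FP PNN PNN — and concatenate.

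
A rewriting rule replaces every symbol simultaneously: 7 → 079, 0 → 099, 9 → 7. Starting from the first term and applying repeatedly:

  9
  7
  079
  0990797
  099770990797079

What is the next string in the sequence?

099770790790997709907970790990797

Replace each of the 15 characters of 099770990797079 in place — 099 7 7 079 079 099 7 7 099 079 7 079 099 079 7 — and concatenate.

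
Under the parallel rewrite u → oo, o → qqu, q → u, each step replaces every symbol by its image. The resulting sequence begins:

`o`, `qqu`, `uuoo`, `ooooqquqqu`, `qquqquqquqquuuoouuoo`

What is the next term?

Applying the rule to each of the 20 symbols of qquqquqquqquuuoouuoo gives the pieces u u oo u u oo u u oo u u oo oo oo qqu qqu oo oo qqu qqu, which concatenate to the answer.

uuoouuoouuoouuooooooqquqquooooqquqqu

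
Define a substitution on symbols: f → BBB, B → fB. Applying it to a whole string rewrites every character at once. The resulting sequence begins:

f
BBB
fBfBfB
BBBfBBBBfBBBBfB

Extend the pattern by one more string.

φ(BBBfBBBBfBBBBfB) expands symbol-by-symbol to fB fB fB BBB fB fB fB fB BBB fB fB fB fB BBB fB; joining the 15 pieces gives the next term.

fBfBfBBBBfBfBfBfBBBBfBfBfBfBBBBfB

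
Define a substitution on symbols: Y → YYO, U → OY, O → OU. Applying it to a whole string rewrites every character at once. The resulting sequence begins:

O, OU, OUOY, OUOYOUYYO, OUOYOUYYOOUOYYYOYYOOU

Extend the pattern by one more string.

φ(OUOYOUYYOOUOYYYOYYOOU) expands symbol-by-symbol to OU OY OU YYO OU OY YYO YYO OU OU OY OU YYO YYO YYO OU YYO YYO OU OU OY; joining the 21 pieces gives the next term.

OUOYOUYYOOUOYYYOYYOOUOUOYOUYYOYYOYYOOUYYOYYOOUOUOY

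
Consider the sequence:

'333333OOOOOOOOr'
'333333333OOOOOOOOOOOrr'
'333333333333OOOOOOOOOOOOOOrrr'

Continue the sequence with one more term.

Term n consists of 3n 3's, followed by 3n+2 O's, followed by n-1 r's, where the shown terms are n = 2, 3, 4.
Setting n = 5 gives 15, 17, 4 characters in each block.

333333333333333OOOOOOOOOOOOOOOOOrrrr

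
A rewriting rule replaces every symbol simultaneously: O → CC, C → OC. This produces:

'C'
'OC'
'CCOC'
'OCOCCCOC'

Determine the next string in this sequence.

CCOCCCOCOCOCCCOC

Rewriting each symbol of OCOCCCOC: O→CC, C→OC, O→CC, C→OC, C→OC, C→OC, O→CC, C→OC, which concatenates to CC OC CC OC OC OC CC OC.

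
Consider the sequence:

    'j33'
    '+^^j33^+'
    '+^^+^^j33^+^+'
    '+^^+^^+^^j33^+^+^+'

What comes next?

+^^+^^+^^+^^j33^+^+^+^+

Every step adds +^^ to the front and ^+ to the end of the previous string.
So the next term is +^^·+^^+^^+^^j33^+^+^+·^+.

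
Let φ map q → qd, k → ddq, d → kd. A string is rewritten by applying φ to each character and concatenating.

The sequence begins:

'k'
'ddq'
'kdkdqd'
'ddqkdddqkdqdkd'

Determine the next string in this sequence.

Rewriting the 14 symbols of ddqkdddqkdqdkd one by one yields kd kd qd ddq kd kd kd qd ddq kd qd kd ddq kd; concatenated:

kdkdqdddqkdkdkdqdddqkdqdkdddqkd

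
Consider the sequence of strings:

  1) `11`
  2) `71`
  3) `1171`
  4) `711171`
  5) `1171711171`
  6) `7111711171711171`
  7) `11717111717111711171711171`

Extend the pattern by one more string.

711171117171117111717111717111711171711171

This is a Fibonacci-style word recurrence s(k) = s(k−2)·s(k−1): e.g. 11·71 = 1171.
So term 8 is 7111711171711171·11717111717111711171711171.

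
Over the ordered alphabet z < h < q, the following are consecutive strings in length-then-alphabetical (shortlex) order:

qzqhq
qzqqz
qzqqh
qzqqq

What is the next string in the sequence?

qhzzz

Treat qzqqq as a base-3 numeral over the given alphabet and add one, carrying through any trailing q's.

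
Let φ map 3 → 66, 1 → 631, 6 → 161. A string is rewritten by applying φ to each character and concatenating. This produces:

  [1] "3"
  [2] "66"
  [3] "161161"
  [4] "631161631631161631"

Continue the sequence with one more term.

Rewriting the 18 symbols of 631161631631161631 one by one yields 161 66 631 631 161 631 161 66 631 161 66 631 631 161 631 161 66 631; concatenated:

16166631631161631161666311616663163116163116166631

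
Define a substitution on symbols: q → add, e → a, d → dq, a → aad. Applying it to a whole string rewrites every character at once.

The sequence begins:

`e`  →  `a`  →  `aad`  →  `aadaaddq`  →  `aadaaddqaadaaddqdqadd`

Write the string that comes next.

Applying the rule to each of the 21 symbols of aadaaddqaadaaddqdqadd gives the pieces aad aad dq aad aad dq dq add aad aad dq aad aad dq dq add dq add aad dq dq, which concatenate to the answer.

aadaaddqaadaaddqdqaddaadaaddqaadaaddqdqadddqaddaaddqdq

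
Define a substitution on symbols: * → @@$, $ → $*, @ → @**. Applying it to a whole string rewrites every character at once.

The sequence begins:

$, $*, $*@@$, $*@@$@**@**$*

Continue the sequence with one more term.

$*@@$@**@**$*@**@@$@@$@**@@$@@$$*@@$

Replace each of the 13 characters of $*@@$@**@**$* in place — $* @@$ @** @** $* @** @@$ @@$ @** @@$ @@$ $* @@$ — and concatenate.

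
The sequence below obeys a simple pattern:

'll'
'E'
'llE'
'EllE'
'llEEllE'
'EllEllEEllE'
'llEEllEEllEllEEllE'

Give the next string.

EllEllEEllEllEEllEEllEllEEllE

From term 3 onward, concatenate the second-to-last term with the last: ll·E = llE, E·llE = EllE, …
The next term joins EllEllEEllE and llEEllEEllEllEEllE.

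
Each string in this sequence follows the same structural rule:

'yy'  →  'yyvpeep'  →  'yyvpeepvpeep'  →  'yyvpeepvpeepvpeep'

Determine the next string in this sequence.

Every step adds vpeep to the end: s(k+1) = s(k)·vpeep.
Applying this once more to yyvpeepvpeepvpeep:

yyvpeepvpeepvpeepvpeep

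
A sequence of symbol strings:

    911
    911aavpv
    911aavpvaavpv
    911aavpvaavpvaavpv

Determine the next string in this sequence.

Each term is the previous one with aavpv appended.
So the next term is 911aavpvaavpvaavpv·aavpv.

911aavpvaavpvaavpvaavpv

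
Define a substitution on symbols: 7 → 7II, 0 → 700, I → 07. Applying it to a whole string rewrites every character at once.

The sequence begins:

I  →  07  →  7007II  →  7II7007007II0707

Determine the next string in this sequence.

7II07077II7007007II7007007II07077007II7007II

φ(7II7007007II0707) expands symbol-by-symbol to 7II 07 07 7II 700 700 7II 700 700 7II 07 07 700 7II 700 7II; joining the 16 pieces gives the next term.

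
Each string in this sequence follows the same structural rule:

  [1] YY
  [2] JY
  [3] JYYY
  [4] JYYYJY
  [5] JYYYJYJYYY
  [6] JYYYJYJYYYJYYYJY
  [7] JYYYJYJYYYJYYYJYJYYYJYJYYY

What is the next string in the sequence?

JYYYJYJYYYJYYYJYJYYYJYJYYYJYYYJYJYYYJYYYJY

Each term (from the third on) is the previous term followed by the one before it: term 3 = JY·YY = JYYY.
Continuing: JYYYJYJYYYJYYYJYJYYYJYJYYY · JYYYJYJYYYJYYYJY gives term 8.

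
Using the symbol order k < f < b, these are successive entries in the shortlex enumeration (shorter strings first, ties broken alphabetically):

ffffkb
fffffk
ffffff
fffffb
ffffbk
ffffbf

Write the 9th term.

Advancing 3 positions from ffffbf through ffffbf → ffffbb → fffbkk reaches term 9.

fffbkf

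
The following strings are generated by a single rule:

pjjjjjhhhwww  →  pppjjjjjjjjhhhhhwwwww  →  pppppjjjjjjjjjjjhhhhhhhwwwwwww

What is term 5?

pppppppppjjjjjjjjjjjjjjjjjhhhhhhhhhhhwwwwwwwwwww

Reading off run lengths: p runs 1, 3, 5; j runs 5, 8, 11; h runs 3, 5, 7; w runs 3, 5, 7 — each is linear in n (n = 1, 2, …).
At n = 5 the blocks have lengths 9, 17, 11, 11.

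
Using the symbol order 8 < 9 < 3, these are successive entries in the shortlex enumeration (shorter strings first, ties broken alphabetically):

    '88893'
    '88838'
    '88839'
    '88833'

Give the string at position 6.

88989

Continuing the enumeration 2 steps past 88833: 88833 → 88988 → (answer).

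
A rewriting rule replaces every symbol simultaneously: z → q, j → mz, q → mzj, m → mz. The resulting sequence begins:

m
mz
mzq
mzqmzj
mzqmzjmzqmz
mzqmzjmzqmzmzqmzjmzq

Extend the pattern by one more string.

Applying the rule to each of the 20 symbols of mzqmzjmzqmzmzqmzjmzq gives the pieces mz q mzj mz q mz mz q mzj mz q mz q mzj mz q mz mz q mzj, which concatenate to the answer.

mzqmzjmzqmzmzqmzjmzqmzqmzjmzqmzmzqmzj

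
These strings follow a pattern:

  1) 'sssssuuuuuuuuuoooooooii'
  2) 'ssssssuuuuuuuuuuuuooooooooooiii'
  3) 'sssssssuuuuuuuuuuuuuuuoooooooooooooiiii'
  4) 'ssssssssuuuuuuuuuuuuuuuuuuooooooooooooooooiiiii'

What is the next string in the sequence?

Reading off run lengths: s runs 5, 6, 7, 8; u runs 9, 12, 15, 18; o runs 7, 10, 13, 16; i runs 2, 3, 4, 5 — each is linear in n, where the shown terms are n = 3, 4, 5, 6.
At n = 7 the blocks have lengths 9, 21, 19, 6.

sssssssssuuuuuuuuuuuuuuuuuuuuuoooooooooooooooooooiiiiii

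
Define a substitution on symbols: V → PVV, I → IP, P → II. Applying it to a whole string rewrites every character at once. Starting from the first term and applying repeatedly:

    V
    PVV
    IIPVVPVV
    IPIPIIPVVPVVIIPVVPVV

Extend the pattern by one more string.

IPIIIPIIIPIPIIPVVPVVIIPVVPVVIPIPIIPVVPVVIIPVVPVV

φ(IPIPIIPVVPVVIIPVVPVV) expands symbol-by-symbol to IP II IP II IP IP II PVV PVV II PVV PVV IP IP II PVV PVV II PVV PVV; joining the 20 pieces gives the next term.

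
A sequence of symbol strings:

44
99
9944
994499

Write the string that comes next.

From term 3 onward, concatenate the last term with the second-to-last: 99·44 = 9944, 9944·99 = 994499, …
The next term joins 994499 and 9944.

9944999944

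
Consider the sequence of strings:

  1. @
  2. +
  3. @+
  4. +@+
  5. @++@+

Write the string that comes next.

+@+@++@+

This is a Fibonacci-style word recurrence s(k) = s(k−2)·s(k−1): e.g. @·+ = @+.
Continuing: +@+ · @++@+ gives term 6.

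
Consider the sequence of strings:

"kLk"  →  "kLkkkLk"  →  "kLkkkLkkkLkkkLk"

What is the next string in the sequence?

Each string is two copies of the previous one joined by 'k'.
Doubling kLkkkLkkkLkkkLk with 'k' between the halves:

kLkkkLkkkLkkkLkkkLkkkLkkkLkkkLk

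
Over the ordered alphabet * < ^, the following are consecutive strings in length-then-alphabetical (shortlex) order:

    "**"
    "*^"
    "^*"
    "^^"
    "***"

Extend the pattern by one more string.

**^

The successor of *** increments the rightmost position that isn't already ^ and resets every position after it to *.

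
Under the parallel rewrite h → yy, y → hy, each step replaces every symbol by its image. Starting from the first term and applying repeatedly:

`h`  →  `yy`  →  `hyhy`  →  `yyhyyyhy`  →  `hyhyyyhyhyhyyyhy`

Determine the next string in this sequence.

yyhyyyhyhyhyyyhyyyhyyyhyhyhyyyhy

Applying the rule to each of the 16 symbols of hyhyyyhyhyhyyyhy gives the pieces yy hy yy hy hy hy yy hy yy hy yy hy hy hy yy hy, which concatenate to the answer.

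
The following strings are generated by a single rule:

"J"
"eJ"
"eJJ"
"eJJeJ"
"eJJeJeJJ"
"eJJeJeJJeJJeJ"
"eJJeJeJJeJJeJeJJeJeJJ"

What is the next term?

eJJeJeJJeJJeJeJJeJeJJeJJeJeJJeJJeJ

From term 3 onward, concatenate the last term with the second-to-last: eJ·J = eJJ, eJJ·eJ = eJJeJ, …
The next term joins eJJeJeJJeJJeJeJJeJeJJ and eJJeJeJJeJJeJ.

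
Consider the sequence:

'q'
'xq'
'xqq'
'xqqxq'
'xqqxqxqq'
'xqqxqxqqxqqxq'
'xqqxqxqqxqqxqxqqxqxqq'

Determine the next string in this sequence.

xqqxqxqqxqqxqxqqxqxqqxqqxqxqqxqqxq

Each term (from the third on) is the previous term followed by the one before it: term 3 = xq·q = xqq.
Continuing: xqqxqxqqxqqxqxqqxqxqq · xqqxqxqqxqqxq gives term 8.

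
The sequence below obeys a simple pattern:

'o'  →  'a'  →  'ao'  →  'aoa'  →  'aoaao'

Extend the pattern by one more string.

aoaaoaoa

From term 3 onward, concatenate the last term with the second-to-last: a·o = ao, ao·a = aoa, …
Continuing: aoaao · aoa gives term 6.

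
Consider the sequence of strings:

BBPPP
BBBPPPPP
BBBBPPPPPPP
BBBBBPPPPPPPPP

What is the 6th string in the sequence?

Reading off run lengths: B runs 2, 3, 4, 5; P runs 3, 5, 7, 9 — each is linear in n (n = 1, 2, …).
At n = 6 the blocks have lengths 7, 13.

BBBBBBBPPPPPPPPPPPPP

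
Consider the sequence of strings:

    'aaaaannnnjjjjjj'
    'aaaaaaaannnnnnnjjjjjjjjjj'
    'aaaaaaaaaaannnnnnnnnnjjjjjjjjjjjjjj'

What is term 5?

Each string has the form a^{3n+2} n^{3n+1} j^{4n+2} (n = 1, 2, …).
For term 5, n = 5, so the run lengths are 17, 16, 22.

aaaaaaaaaaaaaaaaannnnnnnnnnnnnnnnjjjjjjjjjjjjjjjjjjjjjj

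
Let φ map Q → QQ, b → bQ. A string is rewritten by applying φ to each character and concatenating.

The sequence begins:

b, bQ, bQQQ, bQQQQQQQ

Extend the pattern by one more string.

Expanding bQQQQQQQ: b→bQ, Q→QQ, Q→QQ, Q→QQ, Q→QQ, Q→QQ, Q→QQ, Q→QQ. Concatenated: bQ QQ QQ QQ QQ QQ QQ QQ.

bQQQQQQQQQQQQQQQ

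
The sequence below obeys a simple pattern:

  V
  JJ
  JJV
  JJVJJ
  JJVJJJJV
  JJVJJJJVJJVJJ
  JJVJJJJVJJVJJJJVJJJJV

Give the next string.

JJVJJJJVJJVJJJJVJJJJVJJVJJJJVJJVJJ

Each term (from the third on) is the previous term followed by the one before it: term 3 = JJ·V = JJV.
Continuing: JJVJJJJVJJVJJJJVJJJJV · JJVJJJJVJJVJJ gives term 8.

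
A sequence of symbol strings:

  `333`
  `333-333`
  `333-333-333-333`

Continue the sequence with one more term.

Every step duplicates the string with '-' between the halves.
So the next term is two copies of 333-333-333-333 with '-' between the halves.

333-333-333-333-333-333-333-333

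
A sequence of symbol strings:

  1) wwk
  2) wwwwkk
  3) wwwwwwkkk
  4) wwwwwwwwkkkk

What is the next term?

wwwwwwwwwwkkkkk

Each string has the form w^{2n} k^{n} (n = 1, 2, …).
Setting n = 5 gives 10, 5 characters in each block.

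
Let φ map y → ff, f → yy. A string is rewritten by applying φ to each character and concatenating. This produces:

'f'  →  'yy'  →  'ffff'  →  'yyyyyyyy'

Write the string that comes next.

ffffffffffffffff

Apply φ to yyyyyyyy symbol by symbol: y→ff, y→ff, y→ff, y→ff, y→ff, y→ff, y→ff, y→ff; joined: ff ff ff ff ff ff ff ff.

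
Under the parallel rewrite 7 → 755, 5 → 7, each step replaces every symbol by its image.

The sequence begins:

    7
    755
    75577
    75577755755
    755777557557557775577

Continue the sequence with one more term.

Rewriting the 21 symbols of 755777557557557775577 one by one yields 755 7 7 755 755 755 7 7 755 7 7 755 7 7 755 755 755 7 7 755 755; concatenated:

7557775575575577755777557775575575577755755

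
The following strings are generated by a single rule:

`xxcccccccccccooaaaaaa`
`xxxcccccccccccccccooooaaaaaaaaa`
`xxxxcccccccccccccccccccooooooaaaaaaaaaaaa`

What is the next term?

Each string has the form x^{n} c^{4n+3} o^{2n-2} a^{3n}, where the shown terms are n = 2, 3, 4.
For the next term, n = 5, so the run lengths are 5, 23, 8, 15.

xxxxxcccccccccccccccccccccccooooooooaaaaaaaaaaaaaaa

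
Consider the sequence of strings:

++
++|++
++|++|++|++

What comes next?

Every step duplicates the string with '|' between the halves.
One more doubling of ++|++|++|++ gives the answer.

++|++|++|++|++|++|++|++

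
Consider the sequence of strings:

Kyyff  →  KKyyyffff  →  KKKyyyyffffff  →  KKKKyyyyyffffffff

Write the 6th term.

KKKKKKyyyyyyyffffffffffff

Term n consists of n K's, followed by n+1 y's, followed by 2n f's (n = 1, 2, …).
At n = 6 the blocks have lengths 6, 7, 12.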